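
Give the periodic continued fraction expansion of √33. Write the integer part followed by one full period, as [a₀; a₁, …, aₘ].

[5; 1, 2, 1, 10]

a₀ = ⌊√33⌋ = 5.
With m₀=0, d₀=1 and mₖ₊₁ = dₖaₖ − mₖ, dₖ₊₁ = (n − mₖ₊₁²)/dₖ, aₖ₊₁ = ⌊(a₀+mₖ₊₁)/dₖ₊₁⌋:
  k=1: m=5, d=8, a=1
  k=2: m=3, d=3, a=2
  k=3: m=3, d=8, a=1
  k=4: m=5, d=1, a=10
d=1 and a=2a₀=10 at k=4, so the next step gives (m, d) = (5, 8) again — its k=1 value — and the period has length 4.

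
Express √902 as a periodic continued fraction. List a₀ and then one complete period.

[30; 30, 60]

a₀ = ⌊√902⌋ = 30.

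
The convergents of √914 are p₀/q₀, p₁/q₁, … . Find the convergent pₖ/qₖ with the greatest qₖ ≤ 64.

√914 = [30; 4, 3, 3, 4, 60, …] (period length 5).
Convergents:
  p_0/q_0 = 30/1
  p_1/q_1 = 121/4
  p_2/q_2 = 393/13
  p_3/q_3 = 1300/43
  p_4/q_4 = 5593/185
q_3 = 43 ≤ 64 < 185 = q_4, so the answer is 1300/43.

1300/43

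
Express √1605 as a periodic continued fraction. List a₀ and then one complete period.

a₀ = ⌊√1605⌋ = 40.

[40; 16, 80]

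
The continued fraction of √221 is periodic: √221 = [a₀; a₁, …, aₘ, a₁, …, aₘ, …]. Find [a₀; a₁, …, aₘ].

[14; 1, 6, 2, 6, 1, 28]

a₀ = ⌊√221⌋ = 14.
With m₀=0, d₀=1 and mₖ₊₁ = dₖaₖ − mₖ, dₖ₊₁ = (n − mₖ₊₁²)/dₖ, aₖ₊₁ = ⌊(a₀+mₖ₊₁)/dₖ₊₁⌋:
  k=1: m=14, d=25, a=1
  k=2: m=11, d=4, a=6
  k=3: m=13, d=13, a=2
  k=4: m=13, d=4, a=6
  k=5: m=11, d=25, a=1
  k=6: m=14, d=1, a=28
d=1 and a=2a₀=28 at k=6, so the next step gives (m, d) = (14, 25) again — its k=1 value — and the period has length 6.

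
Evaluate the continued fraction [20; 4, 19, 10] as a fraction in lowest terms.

Using pₖ = aₖpₖ₋₁ + pₖ₋₂ and qₖ = aₖqₖ₋₁ + qₖ₋₂:
  k=0: a=20, p=20, q=1
  k=1: a=4, p=81, q=4
  k=2: a=19, p=1559, q=77
  k=3: a=10, p=15671, q=774

15671/774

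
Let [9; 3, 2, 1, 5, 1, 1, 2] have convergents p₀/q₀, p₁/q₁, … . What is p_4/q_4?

530/57

Using pₖ = aₖpₖ₋₁ + pₖ₋₂, qₖ = aₖqₖ₋₁ + qₖ₋₂ (with p₋₁=1, p₋₂=0, q₋₁=0, q₋₂=1):
  k=0: a=9, p=9, q=1
  k=1: a=3, p=28, q=3
  k=2: a=2, p=65, q=7
  k=3: a=1, p=93, q=10
  k=4: a=5, p=530, q=57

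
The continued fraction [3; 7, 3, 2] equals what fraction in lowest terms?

160/51

Fold from the inside: start with 2/1.
  3 + 1/2 = 7/2
  7 + 2/7 = 51/7
  3 + 7/51 = 160/51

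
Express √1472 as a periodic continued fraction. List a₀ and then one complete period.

[38; 2, 1, 2, 1, 2, 76]

a₀ = ⌊√1472⌋ = 38.
With m₀=0, d₀=1 and mₖ₊₁ = dₖaₖ − mₖ, dₖ₊₁ = (n − mₖ₊₁²)/dₖ, aₖ₊₁ = ⌊(a₀+mₖ₊₁)/dₖ₊₁⌋:
  k=1: m=38, d=28, a=2
  k=2: m=18, d=41, a=1
  k=3: m=23, d=23, a=2
  k=4: m=23, d=41, a=1
  k=5: m=18, d=28, a=2
  k=6: m=38, d=1, a=76
d=1 and a=2a₀=76 at k=6, so the next step gives (m, d) = (38, 28) again — its k=1 value — and the period has length 6.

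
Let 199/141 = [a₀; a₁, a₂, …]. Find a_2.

2

199 = 1·141 + 58   →  a_0 = 1
141 = 2·58 + 25   →  a_1 = 2
58 = 2·25 + 8   →  a_2 = 2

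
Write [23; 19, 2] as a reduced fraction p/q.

Fold from the inside: start with 2/1.
  19 + 1/2 = 39/2
  23 + 2/39 = 899/39

899/39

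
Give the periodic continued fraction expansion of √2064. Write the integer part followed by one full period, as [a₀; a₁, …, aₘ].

[45; 2, 3, 7, 3, 2, 90]

a₀ = ⌊√2064⌋ = 45.
With m₀=0, d₀=1 and mₖ₊₁ = dₖaₖ − mₖ, dₖ₊₁ = (n − mₖ₊₁²)/dₖ, aₖ₊₁ = ⌊(a₀+mₖ₊₁)/dₖ₊₁⌋:
  k=1: m=45, d=39, a=2
  k=2: m=33, d=25, a=3
  k=3: m=42, d=12, a=7
  k=4: m=42, d=25, a=3
  k=5: m=33, d=39, a=2
  k=6: m=45, d=1, a=90
d=1 and a=2a₀=90 at k=6, so the next step gives (m, d) = (45, 39) again — its k=1 value — and the period has length 6.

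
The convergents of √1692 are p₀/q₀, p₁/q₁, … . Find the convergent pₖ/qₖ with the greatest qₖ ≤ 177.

4607/112

√1692 = [41; 7, 2, 7, 82, …] (period length 4).
Convergents:
  p_0/q_0 = 41/1
  p_1/q_1 = 288/7
  p_2/q_2 = 617/15
  p_3/q_3 = 4607/112
  p_4/q_4 = 378391/9199
q_3 = 112 ≤ 177 < 9199 = q_4, so the answer is 4607/112.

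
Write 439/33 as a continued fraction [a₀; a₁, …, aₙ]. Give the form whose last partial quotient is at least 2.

439 = 13×33 + 10
33 = 3×10 + 3
10 = 3×3 + 1
3 = 3×1 + 0  (stop)
So 439/33 = [13; 3, 3, 3].

[13; 3, 3, 3]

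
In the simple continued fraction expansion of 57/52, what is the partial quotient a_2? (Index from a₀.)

57 = 1·52 + 5   →  a_0 = 1
52 = 10·5 + 2   →  a_1 = 10
5 = 2·2 + 1   →  a_2 = 2

2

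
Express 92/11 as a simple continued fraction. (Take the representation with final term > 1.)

[8; 2, 1, 3]

92 = 8*11 + 4
11 = 2*4 + 3
4 = 1*3 + 1
3 = 3*1 + 0  (stop)
So 92/11 = [8; 2, 1, 3].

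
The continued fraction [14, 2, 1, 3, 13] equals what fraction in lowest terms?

2097/146

Fold from the inside: start with 13/1.
  3 + 1/13 = 40/13
  1 + 13/40 = 53/40
  2 + 40/53 = 146/53
  14 + 53/146 = 2097/146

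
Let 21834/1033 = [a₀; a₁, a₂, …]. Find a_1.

7

21834 = 21·1033 + 141   →  a_0 = 21
1033 = 7·141 + 46   →  a_1 = 7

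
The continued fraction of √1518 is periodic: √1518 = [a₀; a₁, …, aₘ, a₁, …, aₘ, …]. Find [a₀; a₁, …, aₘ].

a₀ = ⌊√1518⌋ = 38.
With m₀=0, d₀=1 and mₖ₊₁ = dₖaₖ − mₖ, dₖ₊₁ = (n − mₖ₊₁²)/dₖ, aₖ₊₁ = ⌊(a₀+mₖ₊₁)/dₖ₊₁⌋:
  k=1: m=38, d=74, a=1
  k=2: m=36, d=3, a=24
  k=3: m=36, d=74, a=1
  k=4: m=38, d=1, a=76
d=1 and a=2a₀=76 at k=4, so the next step gives (m, d) = (38, 74) again — its k=1 value — and the period has length 4.

[38; 1, 24, 1, 76]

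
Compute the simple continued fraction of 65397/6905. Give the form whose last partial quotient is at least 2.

65397 = 9·6905 + 3252
6905 = 2·3252 + 401
3252 = 8·401 + 44
401 = 9·44 + 5
44 = 8·5 + 4
5 = 1·4 + 1
4 = 4·1 + 0  (stop)
So 65397/6905 = [9; 2, 8, 9, 8, 1, 4].

[9; 2, 8, 9, 8, 1, 4]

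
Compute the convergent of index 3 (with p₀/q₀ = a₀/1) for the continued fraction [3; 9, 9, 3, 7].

793/255

Using pₖ = aₖpₖ₋₁ + pₖ₋₂, qₖ = aₖqₖ₋₁ + qₖ₋₂ (with p₋₁=1, p₋₂=0, q₋₁=0, q₋₂=1):
  k=0: a=3, p=3, q=1
  k=1: a=9, p=28, q=9
  k=2: a=9, p=255, q=82
  k=3: a=3, p=793, q=255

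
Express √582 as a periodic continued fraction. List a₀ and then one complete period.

a₀ = ⌊√582⌋ = 24.

[24; 8, 48]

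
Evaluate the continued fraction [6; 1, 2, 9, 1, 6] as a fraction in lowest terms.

Using pₖ = aₖpₖ₋₁ + pₖ₋₂ and qₖ = aₖqₖ₋₁ + qₖ₋₂:
  k=0: a=6, p=6, q=1
  k=1: a=1, p=7, q=1
  k=2: a=2, p=20, q=3
  k=3: a=9, p=187, q=28
  k=4: a=1, p=207, q=31
  k=5: a=6, p=1429, q=214

1429/214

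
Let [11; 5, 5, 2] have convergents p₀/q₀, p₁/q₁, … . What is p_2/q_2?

291/26

Using pₖ = aₖpₖ₋₁ + pₖ₋₂, qₖ = aₖqₖ₋₁ + qₖ₋₂ (with p₋₁=1, p₋₂=0, q₋₁=0, q₋₂=1):
  k=0: a=11, p=11, q=1
  k=1: a=5, p=56, q=5
  k=2: a=5, p=291, q=26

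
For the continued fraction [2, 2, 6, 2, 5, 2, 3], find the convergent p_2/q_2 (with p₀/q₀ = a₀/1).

32/13

Using pₖ = aₖpₖ₋₁ + pₖ₋₂, qₖ = aₖqₖ₋₁ + qₖ₋₂ (with p₋₁=1, p₋₂=0, q₋₁=0, q₋₂=1):
  k=0: a=2, p=2, q=1
  k=1: a=2, p=5, q=2
  k=2: a=6, p=32, q=13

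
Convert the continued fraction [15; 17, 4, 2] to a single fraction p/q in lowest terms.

2334/155

Fold from the inside: start with 2/1.
  4 + 1/2 = 9/2
  17 + 2/9 = 155/9
  15 + 9/155 = 2334/155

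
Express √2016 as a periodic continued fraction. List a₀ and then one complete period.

[44; 1, 8, 1, 88]

a₀ = ⌊√2016⌋ = 44.
With m₀=0, d₀=1 and mₖ₊₁ = dₖaₖ − mₖ, dₖ₊₁ = (n − mₖ₊₁²)/dₖ, aₖ₊₁ = ⌊(a₀+mₖ₊₁)/dₖ₊₁⌋:
  k=1: m=44, d=80, a=1
  k=2: m=36, d=9, a=8
  k=3: m=36, d=80, a=1
  k=4: m=44, d=1, a=88
d=1 and a=2a₀=88 at k=4, so the next step gives (m, d) = (44, 80) again — its k=1 value — and the period has length 4.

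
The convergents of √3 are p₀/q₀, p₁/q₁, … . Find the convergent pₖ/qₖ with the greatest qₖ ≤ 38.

√3 = [1; 1, 2, …] (period length 2).
Convergents:
  p_0/q_0 = 1/1
  p_1/q_1 = 2/1
  p_2/q_2 = 5/3
  p_3/q_3 = 7/4
  p_4/q_4 = 19/11
  p_5/q_5 = 26/15
  p_6/q_6 = 71/41
q_5 = 15 ≤ 38 < 41 = q_6, so the answer is 26/15.

26/15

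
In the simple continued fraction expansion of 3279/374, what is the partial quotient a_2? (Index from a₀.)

3279 = 8·374 + 287   →  a_0 = 8
374 = 1·287 + 87   →  a_1 = 1
287 = 3·87 + 26   →  a_2 = 3

3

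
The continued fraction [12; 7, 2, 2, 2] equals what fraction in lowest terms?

1080/89

Fold from the inside: start with 2/1.
  2 + 1/2 = 5/2
  2 + 2/5 = 12/5
  7 + 5/12 = 89/12
  12 + 12/89 = 1080/89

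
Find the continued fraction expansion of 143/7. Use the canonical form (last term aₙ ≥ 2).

[20; 2, 3]

143 = 20·7 + 3
7 = 2·3 + 1
3 = 3·1 + 0  (stop)
So 143/7 = [20; 2, 3].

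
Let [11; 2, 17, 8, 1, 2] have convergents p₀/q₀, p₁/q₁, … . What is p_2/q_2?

402/35

Using pₖ = aₖpₖ₋₁ + pₖ₋₂, qₖ = aₖqₖ₋₁ + qₖ₋₂ (with p₋₁=1, p₋₂=0, q₋₁=0, q₋₂=1):
  k=0: a=11, p=11, q=1
  k=1: a=2, p=23, q=2
  k=2: a=17, p=402, q=35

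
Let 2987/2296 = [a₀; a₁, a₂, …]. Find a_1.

3

2987 = 1·2296 + 691   →  a_0 = 1
2296 = 3·691 + 223   →  a_1 = 3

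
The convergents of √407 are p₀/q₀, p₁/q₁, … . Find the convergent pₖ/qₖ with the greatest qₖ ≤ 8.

121/6

√407 = [20; 5, 1, 2, 1, 5, 40, …] (period length 6).
Convergents:
  p_0/q_0 = 20/1
  p_1/q_1 = 101/5
  p_2/q_2 = 121/6
  p_3/q_3 = 343/17
q_2 = 6 ≤ 8 < 17 = q_3, so the answer is 121/6.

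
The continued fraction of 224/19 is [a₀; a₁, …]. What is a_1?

1

224 = 11·19 + 15   →  a_0 = 11
19 = 1·15 + 4   →  a_1 = 1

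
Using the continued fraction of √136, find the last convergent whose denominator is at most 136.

√136 = [11; 1, 1, 1, 22, …] (period length 4).
Convergents:
  p_0/q_0 = 11/1
  p_1/q_1 = 12/1
  p_2/q_2 = 23/2
  p_3/q_3 = 35/3
  p_4/q_4 = 793/68
  p_5/q_5 = 828/71
  p_6/q_6 = 1621/139
q_5 = 71 ≤ 136 < 139 = q_6, so the answer is 828/71.

828/71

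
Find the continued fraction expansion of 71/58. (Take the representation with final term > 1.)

71 = 1·58 + 13
58 = 4·13 + 6
13 = 2·6 + 1
6 = 6·1 + 0  (stop)
So 71/58 = [1; 4, 2, 6].

[1; 4, 2, 6]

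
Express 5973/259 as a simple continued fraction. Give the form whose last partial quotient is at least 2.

5973 = 23*259 + 16
259 = 16*16 + 3
16 = 5*3 + 1
3 = 3*1 + 0  (stop)
So 5973/259 = [23; 16, 5, 3].

[23; 16, 5, 3]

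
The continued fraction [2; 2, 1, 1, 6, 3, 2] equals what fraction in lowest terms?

577/241

Fold from the inside: start with 2/1.
  3 + 1/2 = 7/2
  6 + 2/7 = 44/7
  1 + 7/44 = 51/44
  1 + 44/51 = 95/51
  2 + 51/95 = 241/95
  2 + 95/241 = 577/241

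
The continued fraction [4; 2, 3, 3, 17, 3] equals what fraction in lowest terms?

5397/1217

Using pₖ = aₖpₖ₋₁ + pₖ₋₂ and qₖ = aₖqₖ₋₁ + qₖ₋₂:
  k=0: a=4, p=4, q=1
  k=1: a=2, p=9, q=2
  k=2: a=3, p=31, q=7
  k=3: a=3, p=102, q=23
  k=4: a=17, p=1765, q=398
  k=5: a=3, p=5397, q=1217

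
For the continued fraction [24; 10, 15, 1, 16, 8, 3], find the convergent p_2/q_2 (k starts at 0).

3639/151

Using pₖ = aₖpₖ₋₁ + pₖ₋₂, qₖ = aₖqₖ₋₁ + qₖ₋₂ (with p₋₁=1, p₋₂=0, q₋₁=0, q₋₂=1):
  k=0: a=24, p=24, q=1
  k=1: a=10, p=241, q=10
  k=2: a=15, p=3639, q=151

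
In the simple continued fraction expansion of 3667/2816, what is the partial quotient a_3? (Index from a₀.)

4

3667 = 1·2816 + 851   →  a_0 = 1
2816 = 3·851 + 263   →  a_1 = 3
851 = 3·263 + 62   →  a_2 = 3
263 = 4·62 + 15   →  a_3 = 4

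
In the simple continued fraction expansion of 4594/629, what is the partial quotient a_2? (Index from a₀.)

4594 = 7·629 + 191   →  a_0 = 7
629 = 3·191 + 56   →  a_1 = 3
191 = 3·56 + 23   →  a_2 = 3

3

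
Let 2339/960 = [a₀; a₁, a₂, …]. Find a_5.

2339 = 2·960 + 419   →  a_0 = 2
960 = 2·419 + 122   →  a_1 = 2
419 = 3·122 + 53   →  a_2 = 3
122 = 2·53 + 16   →  a_3 = 2
53 = 3·16 + 5   →  a_4 = 3
16 = 3·5 + 1   →  a_5 = 3

3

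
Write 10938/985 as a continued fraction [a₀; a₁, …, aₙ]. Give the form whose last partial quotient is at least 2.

10938 = 11×985 + 103
985 = 9×103 + 58
103 = 1×58 + 45
58 = 1×45 + 13
45 = 3×13 + 6
13 = 2×6 + 1
6 = 6×1 + 0  (stop)
So 10938/985 = [11; 9, 1, 1, 3, 2, 6].

[11; 9, 1, 1, 3, 2, 6]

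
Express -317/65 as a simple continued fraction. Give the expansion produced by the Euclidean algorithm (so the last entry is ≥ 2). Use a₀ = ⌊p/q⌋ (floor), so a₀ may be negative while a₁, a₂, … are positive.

-317 = -5*65 + 8
65 = 8*8 + 1
8 = 8*1 + 0  (stop)
So -317/65 = [-5; 8, 8].

[-5; 8, 8]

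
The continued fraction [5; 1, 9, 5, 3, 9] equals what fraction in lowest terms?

8959/1518

Using pₖ = aₖpₖ₋₁ + pₖ₋₂ and qₖ = aₖqₖ₋₁ + qₖ₋₂:
  k=0: a=5, p=5, q=1
  k=1: a=1, p=6, q=1
  k=2: a=9, p=59, q=10
  k=3: a=5, p=301, q=51
  k=4: a=3, p=962, q=163
  k=5: a=9, p=8959, q=1518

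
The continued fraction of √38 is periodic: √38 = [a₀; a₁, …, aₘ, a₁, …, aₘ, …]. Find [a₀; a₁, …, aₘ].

a₀ = ⌊√38⌋ = 6.

[6; 6, 12]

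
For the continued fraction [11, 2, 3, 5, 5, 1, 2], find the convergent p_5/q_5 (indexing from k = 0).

Using pₖ = aₖpₖ₋₁ + pₖ₋₂, qₖ = aₖqₖ₋₁ + qₖ₋₂ (with p₋₁=1, p₋₂=0, q₋₁=0, q₋₂=1):
  k=0: a=11, p=11, q=1
  k=1: a=2, p=23, q=2
  k=2: a=3, p=80, q=7
  k=3: a=5, p=423, q=37
  k=4: a=5, p=2195, q=192
  k=5: a=1, p=2618, q=229

2618/229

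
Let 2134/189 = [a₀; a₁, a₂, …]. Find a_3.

2134 = 11·189 + 55   →  a_0 = 11
189 = 3·55 + 24   →  a_1 = 3
55 = 2·24 + 7   →  a_2 = 2
24 = 3·7 + 3   →  a_3 = 3

3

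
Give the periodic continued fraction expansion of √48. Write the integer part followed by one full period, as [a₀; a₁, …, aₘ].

[6; 1, 12]

a₀ = ⌊√48⌋ = 6.
With m₀=0, d₀=1 and mₖ₊₁ = dₖaₖ − mₖ, dₖ₊₁ = (n − mₖ₊₁²)/dₖ, aₖ₊₁ = ⌊(a₀+mₖ₊₁)/dₖ₊₁⌋:
  k=1: m=6, d=12, a=1
  k=2: m=6, d=1, a=12
d=1 and a=2a₀=12 at k=2, so the next step gives (m, d) = (6, 12) again — its k=1 value — and the period has length 2.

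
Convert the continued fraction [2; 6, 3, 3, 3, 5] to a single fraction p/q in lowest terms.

2381/1103

Fold from the inside: start with 5/1.
  3 + 1/5 = 16/5
  3 + 5/16 = 53/16
  3 + 16/53 = 175/53
  6 + 53/175 = 1103/175
  2 + 175/1103 = 2381/1103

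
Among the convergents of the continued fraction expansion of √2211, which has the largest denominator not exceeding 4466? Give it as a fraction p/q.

√2211 = [47; 47, 94, …] (period length 2).
Convergents:
  p_0/q_0 = 47/1
  p_1/q_1 = 2210/47
  p_2/q_2 = 207787/4419
  p_3/q_3 = 9768199/207740
q_2 = 4419 ≤ 4466 < 207740 = q_3, so the answer is 207787/4419.

207787/4419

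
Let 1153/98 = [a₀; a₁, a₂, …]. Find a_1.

1

1153 = 11·98 + 75   →  a_0 = 11
98 = 1·75 + 23   →  a_1 = 1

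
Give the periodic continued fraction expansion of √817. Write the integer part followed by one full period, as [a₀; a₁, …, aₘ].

a₀ = ⌊√817⌋ = 28.
With m₀=0, d₀=1 and mₖ₊₁ = dₖaₖ − mₖ, dₖ₊₁ = (n − mₖ₊₁²)/dₖ, aₖ₊₁ = ⌊(a₀+mₖ₊₁)/dₖ₊₁⌋:
  k=1: m=28, d=33, a=1
  k=2: m=5, d=24, a=1
  k=3: m=19, d=19, a=2
  k=4: m=19, d=24, a=1
  k=5: m=5, d=33, a=1
  k=6: m=28, d=1, a=56
d=1 and a=2a₀=56 at k=6, so the next step gives (m, d) = (28, 33) again — its k=1 value — and the period has length 6.

[28; 1, 1, 2, 1, 1, 56]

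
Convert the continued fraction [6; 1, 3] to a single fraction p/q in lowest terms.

27/4

Using pₖ = aₖpₖ₋₁ + pₖ₋₂ and qₖ = aₖqₖ₋₁ + qₖ₋₂:
  k=0: a=6, p=6, q=1
  k=1: a=1, p=7, q=1
  k=2: a=3, p=27, q=4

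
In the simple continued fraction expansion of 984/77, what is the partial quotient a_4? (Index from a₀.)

1

984 = 12·77 + 60   →  a_0 = 12
77 = 1·60 + 17   →  a_1 = 1
60 = 3·17 + 9   →  a_2 = 3
17 = 1·9 + 8   →  a_3 = 1
9 = 1·8 + 1   →  a_4 = 1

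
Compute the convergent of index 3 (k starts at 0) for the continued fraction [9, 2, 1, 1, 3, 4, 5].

47/5

Using pₖ = aₖpₖ₋₁ + pₖ₋₂, qₖ = aₖqₖ₋₁ + qₖ₋₂ (with p₋₁=1, p₋₂=0, q₋₁=0, q₋₂=1):
  k=0: a=9, p=9, q=1
  k=1: a=2, p=19, q=2
  k=2: a=1, p=28, q=3
  k=3: a=1, p=47, q=5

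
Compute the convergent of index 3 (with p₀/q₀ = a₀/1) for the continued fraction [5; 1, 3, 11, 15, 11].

Using pₖ = aₖpₖ₋₁ + pₖ₋₂, qₖ = aₖqₖ₋₁ + qₖ₋₂ (with p₋₁=1, p₋₂=0, q₋₁=0, q₋₂=1):
  k=0: a=5, p=5, q=1
  k=1: a=1, p=6, q=1
  k=2: a=3, p=23, q=4
  k=3: a=11, p=259, q=45

259/45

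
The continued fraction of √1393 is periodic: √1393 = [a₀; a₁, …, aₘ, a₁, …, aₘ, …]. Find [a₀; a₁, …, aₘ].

a₀ = ⌊√1393⌋ = 37.
With m₀=0, d₀=1 and mₖ₊₁ = dₖaₖ − mₖ, dₖ₊₁ = (n − mₖ₊₁²)/dₖ, aₖ₊₁ = ⌊(a₀+mₖ₊₁)/dₖ₊₁⌋:
  k=1: m=37, d=24, a=3
  k=2: m=35, d=7, a=10
  k=3: m=35, d=24, a=3
  k=4: m=37, d=1, a=74
d=1 and a=2a₀=74 at k=4, so the next step gives (m, d) = (37, 24) again — its k=1 value — and the period has length 4.

[37; 3, 10, 3, 74]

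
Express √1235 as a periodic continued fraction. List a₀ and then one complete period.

a₀ = ⌊√1235⌋ = 35.
With m₀=0, d₀=1 and mₖ₊₁ = dₖaₖ − mₖ, dₖ₊₁ = (n − mₖ₊₁²)/dₖ, aₖ₊₁ = ⌊(a₀+mₖ₊₁)/dₖ₊₁⌋:
  k=1: m=35, d=10, a=7
  k=2: m=35, d=1, a=70
d=1 and a=2a₀=70 at k=2, so the next step gives (m, d) = (35, 10) again — its k=1 value — and the period has length 2.

[35; 7, 70]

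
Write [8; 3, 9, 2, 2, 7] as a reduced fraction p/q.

8996/1081

Using pₖ = aₖpₖ₋₁ + pₖ₋₂ and qₖ = aₖqₖ₋₁ + qₖ₋₂:
  k=0: a=8, p=8, q=1
  k=1: a=3, p=25, q=3
  k=2: a=9, p=233, q=28
  k=3: a=2, p=491, q=59
  k=4: a=2, p=1215, q=146
  k=5: a=7, p=8996, q=1081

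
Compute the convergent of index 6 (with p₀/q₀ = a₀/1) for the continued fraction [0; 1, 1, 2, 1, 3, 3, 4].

Using pₖ = aₖpₖ₋₁ + pₖ₋₂, qₖ = aₖqₖ₋₁ + qₖ₋₂ (with p₋₁=1, p₋₂=0, q₋₁=0, q₋₂=1):
  k=0: a=0, p=0, q=1
  k=1: a=1, p=1, q=1
  k=2: a=1, p=1, q=2
  k=3: a=2, p=3, q=5
  k=4: a=1, p=4, q=7
  k=5: a=3, p=15, q=26
  k=6: a=3, p=49, q=85

49/85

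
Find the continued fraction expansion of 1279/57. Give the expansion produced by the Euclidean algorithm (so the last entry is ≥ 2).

[22; 2, 3, 1, 1, 3]

1279 = 22·57 + 25
57 = 2·25 + 7
25 = 3·7 + 4
7 = 1·4 + 3
4 = 1·3 + 1
3 = 3·1 + 0  (stop)
So 1279/57 = [22; 2, 3, 1, 1, 3].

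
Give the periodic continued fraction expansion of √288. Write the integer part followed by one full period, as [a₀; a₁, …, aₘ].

a₀ = ⌊√288⌋ = 16.
With m₀=0, d₀=1 and mₖ₊₁ = dₖaₖ − mₖ, dₖ₊₁ = (n − mₖ₊₁²)/dₖ, aₖ₊₁ = ⌊(a₀+mₖ₊₁)/dₖ₊₁⌋:
  k=1: m=16, d=32, a=1
  k=2: m=16, d=1, a=32
d=1 and a=2a₀=32 at k=2, so the next step gives (m, d) = (16, 32) again — its k=1 value — and the period has length 2.

[16; 1, 32]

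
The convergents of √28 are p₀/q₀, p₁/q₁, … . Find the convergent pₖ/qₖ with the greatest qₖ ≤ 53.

127/24

√28 = [5; 3, 2, 3, 10, …] (period length 4).
Convergents:
  p_0/q_0 = 5/1
  p_1/q_1 = 16/3
  p_2/q_2 = 37/7
  p_3/q_3 = 127/24
  p_4/q_4 = 1307/247
q_3 = 24 ≤ 53 < 247 = q_4, so the answer is 127/24.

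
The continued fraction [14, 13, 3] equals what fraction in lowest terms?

563/40

Fold from the inside: start with 3/1.
  13 + 1/3 = 40/3
  14 + 3/40 = 563/40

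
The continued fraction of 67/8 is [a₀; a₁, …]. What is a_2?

1

67 = 8·8 + 3   →  a_0 = 8
8 = 2·3 + 2   →  a_1 = 2
3 = 1·2 + 1   →  a_2 = 1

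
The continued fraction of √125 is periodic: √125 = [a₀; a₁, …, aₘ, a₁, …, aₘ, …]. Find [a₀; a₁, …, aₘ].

a₀ = ⌊√125⌋ = 11.
With m₀=0, d₀=1 and mₖ₊₁ = dₖaₖ − mₖ, dₖ₊₁ = (n − mₖ₊₁²)/dₖ, aₖ₊₁ = ⌊(a₀+mₖ₊₁)/dₖ₊₁⌋:
  k=1: m=11, d=4, a=5
  k=2: m=9, d=11, a=1
  k=3: m=2, d=11, a=1
  k=4: m=9, d=4, a=5
  k=5: m=11, d=1, a=22
d=1 and a=2a₀=22 at k=5, so the next step gives (m, d) = (11, 4) again — its k=1 value — and the period has length 5.

[11; 5, 1, 1, 5, 22]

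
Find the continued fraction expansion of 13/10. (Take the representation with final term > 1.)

[1; 3, 3]

13 = 1×10 + 3
10 = 3×3 + 1
3 = 3×1 + 0  (stop)
So 13/10 = [1; 3, 3].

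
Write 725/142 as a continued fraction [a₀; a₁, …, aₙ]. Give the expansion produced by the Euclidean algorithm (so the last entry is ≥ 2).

[5; 9, 2, 7]

725 = 5×142 + 15
142 = 9×15 + 7
15 = 2×7 + 1
7 = 7×1 + 0  (stop)
So 725/142 = [5; 9, 2, 7].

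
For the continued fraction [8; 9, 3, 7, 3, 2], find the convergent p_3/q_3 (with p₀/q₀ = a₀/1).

1662/205

Using pₖ = aₖpₖ₋₁ + pₖ₋₂, qₖ = aₖqₖ₋₁ + qₖ₋₂ (with p₋₁=1, p₋₂=0, q₋₁=0, q₋₂=1):
  k=0: a=8, p=8, q=1
  k=1: a=9, p=73, q=9
  k=2: a=3, p=227, q=28
  k=3: a=7, p=1662, q=205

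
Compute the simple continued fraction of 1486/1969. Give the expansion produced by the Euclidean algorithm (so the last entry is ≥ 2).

1486 = 0×1969 + 1486
1969 = 1×1486 + 483
1486 = 3×483 + 37
483 = 13×37 + 2
37 = 18×2 + 1
2 = 2×1 + 0  (stop)
So 1486/1969 = [0; 1, 3, 13, 18, 2].

[0; 1, 3, 13, 18, 2]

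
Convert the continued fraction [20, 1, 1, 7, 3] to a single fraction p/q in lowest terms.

965/47

Fold from the inside: start with 3/1.
  7 + 1/3 = 22/3
  1 + 3/22 = 25/22
  1 + 22/25 = 47/25
  20 + 25/47 = 965/47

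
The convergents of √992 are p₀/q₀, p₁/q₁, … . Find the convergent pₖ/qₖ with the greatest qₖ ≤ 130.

3937/125

√992 = [31; 2, 62, …] (period length 2).
Convergents:
  p_0/q_0 = 31/1
  p_1/q_1 = 63/2
  p_2/q_2 = 3937/125
  p_3/q_3 = 7937/252
q_2 = 125 ≤ 130 < 252 = q_3, so the answer is 3937/125.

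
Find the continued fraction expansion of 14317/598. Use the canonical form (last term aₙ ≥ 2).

14317 = 23·598 + 563
598 = 1·563 + 35
563 = 16·35 + 3
35 = 11·3 + 2
3 = 1·2 + 1
2 = 2·1 + 0  (stop)
So 14317/598 = [23; 1, 16, 11, 1, 2].

[23; 1, 16, 11, 1, 2]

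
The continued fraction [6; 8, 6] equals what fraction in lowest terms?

Fold from the inside: start with 6/1.
  8 + 1/6 = 49/6
  6 + 6/49 = 300/49

300/49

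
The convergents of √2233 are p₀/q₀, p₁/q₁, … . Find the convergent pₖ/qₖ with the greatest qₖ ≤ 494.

10207/216

√2233 = [47; 3, 1, 12, 1, 3, 94, …] (period length 6).
Convergents:
  p_0/q_0 = 47/1
  p_1/q_1 = 142/3
  p_2/q_2 = 189/4
  p_3/q_3 = 2410/51
  p_4/q_4 = 2599/55
  p_5/q_5 = 10207/216
  p_6/q_6 = 962057/20359
q_5 = 216 ≤ 494 < 20359 = q_6, so the answer is 10207/216.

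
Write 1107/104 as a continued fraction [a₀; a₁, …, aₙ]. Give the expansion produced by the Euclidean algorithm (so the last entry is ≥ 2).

1107 = 10×104 + 67
104 = 1×67 + 37
67 = 1×37 + 30
37 = 1×30 + 7
30 = 4×7 + 2
7 = 3×2 + 1
2 = 2×1 + 0  (stop)
So 1107/104 = [10; 1, 1, 1, 4, 3, 2].

[10; 1, 1, 1, 4, 3, 2]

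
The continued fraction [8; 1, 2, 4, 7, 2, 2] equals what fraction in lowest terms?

Fold from the inside: start with 2/1.
  2 + 1/2 = 5/2
  7 + 2/5 = 37/5
  4 + 5/37 = 153/37
  2 + 37/153 = 343/153
  1 + 153/343 = 496/343
  8 + 343/496 = 4311/496

4311/496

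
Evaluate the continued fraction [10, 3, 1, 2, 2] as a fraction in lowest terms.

Fold from the inside: start with 2/1.
  2 + 1/2 = 5/2
  1 + 2/5 = 7/5
  3 + 5/7 = 26/7
  10 + 7/26 = 267/26

267/26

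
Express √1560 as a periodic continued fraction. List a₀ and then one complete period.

a₀ = ⌊√1560⌋ = 39.
With m₀=0, d₀=1 and mₖ₊₁ = dₖaₖ − mₖ, dₖ₊₁ = (n − mₖ₊₁²)/dₖ, aₖ₊₁ = ⌊(a₀+mₖ₊₁)/dₖ₊₁⌋:
  k=1: m=39, d=39, a=2
  k=2: m=39, d=1, a=78
d=1 and a=2a₀=78 at k=2, so the next step gives (m, d) = (39, 39) again — its k=1 value — and the period has length 2.

[39; 2, 78]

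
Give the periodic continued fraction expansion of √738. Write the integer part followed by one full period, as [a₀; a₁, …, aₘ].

[27; 6, 54]

a₀ = ⌊√738⌋ = 27.
With m₀=0, d₀=1 and mₖ₊₁ = dₖaₖ − mₖ, dₖ₊₁ = (n − mₖ₊₁²)/dₖ, aₖ₊₁ = ⌊(a₀+mₖ₊₁)/dₖ₊₁⌋:
  k=1: m=27, d=9, a=6
  k=2: m=27, d=1, a=54
d=1 and a=2a₀=54 at k=2, so the next step gives (m, d) = (27, 9) again — its k=1 value — and the period has length 2.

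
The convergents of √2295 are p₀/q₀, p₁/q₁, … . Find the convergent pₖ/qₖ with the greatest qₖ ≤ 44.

1533/32

√2295 = [47; 1, 9, 1, 1, 1, 9, 1, 94, …] (period length 8).
Convergents:
  p_0/q_0 = 47/1
  p_1/q_1 = 48/1
  p_2/q_2 = 479/10
  p_3/q_3 = 527/11
  p_4/q_4 = 1006/21
  p_5/q_5 = 1533/32
  p_6/q_6 = 14803/309
q_5 = 32 ≤ 44 < 309 = q_6, so the answer is 1533/32.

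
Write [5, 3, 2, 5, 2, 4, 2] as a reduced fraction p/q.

Fold from the inside: start with 2/1.
  4 + 1/2 = 9/2
  2 + 2/9 = 20/9
  5 + 9/20 = 109/20
  2 + 20/109 = 238/109
  3 + 109/238 = 823/238
  5 + 238/823 = 4353/823

4353/823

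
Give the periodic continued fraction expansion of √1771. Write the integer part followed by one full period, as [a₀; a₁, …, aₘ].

[42; 12, 84]

a₀ = ⌊√1771⌋ = 42.
With m₀=0, d₀=1 and mₖ₊₁ = dₖaₖ − mₖ, dₖ₊₁ = (n − mₖ₊₁²)/dₖ, aₖ₊₁ = ⌊(a₀+mₖ₊₁)/dₖ₊₁⌋:
  k=1: m=42, d=7, a=12
  k=2: m=42, d=1, a=84
d=1 and a=2a₀=84 at k=2, so the next step gives (m, d) = (42, 7) again — its k=1 value — and the period has length 2.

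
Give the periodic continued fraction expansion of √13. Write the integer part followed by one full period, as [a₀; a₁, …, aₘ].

a₀ = ⌊√13⌋ = 3.
With m₀=0, d₀=1 and mₖ₊₁ = dₖaₖ − mₖ, dₖ₊₁ = (n − mₖ₊₁²)/dₖ, aₖ₊₁ = ⌊(a₀+mₖ₊₁)/dₖ₊₁⌋:
  k=1: m=3, d=4, a=1
  k=2: m=1, d=3, a=1
  k=3: m=2, d=3, a=1
  k=4: m=1, d=4, a=1
  k=5: m=3, d=1, a=6
d=1 and a=2a₀=6 at k=5, so the next step gives (m, d) = (3, 4) again — its k=1 value — and the period has length 5.

[3; 1, 1, 1, 1, 6]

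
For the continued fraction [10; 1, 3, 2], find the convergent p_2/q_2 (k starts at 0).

43/4

Using pₖ = aₖpₖ₋₁ + pₖ₋₂, qₖ = aₖqₖ₋₁ + qₖ₋₂ (with p₋₁=1, p₋₂=0, q₋₁=0, q₋₂=1):
  k=0: a=10, p=10, q=1
  k=1: a=1, p=11, q=1
  k=2: a=3, p=43, q=4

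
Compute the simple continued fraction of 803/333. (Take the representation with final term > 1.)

[2; 2, 2, 3, 9, 2]

803 = 2×333 + 137
333 = 2×137 + 59
137 = 2×59 + 19
59 = 3×19 + 2
19 = 9×2 + 1
2 = 2×1 + 0  (stop)
So 803/333 = [2; 2, 2, 3, 9, 2].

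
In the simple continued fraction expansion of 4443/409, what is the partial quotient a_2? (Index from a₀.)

4443 = 10·409 + 353   →  a_0 = 10
409 = 1·353 + 56   →  a_1 = 1
353 = 6·56 + 17   →  a_2 = 6

6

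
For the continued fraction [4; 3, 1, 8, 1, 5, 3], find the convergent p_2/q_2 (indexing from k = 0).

Using pₖ = aₖpₖ₋₁ + pₖ₋₂, qₖ = aₖqₖ₋₁ + qₖ₋₂ (with p₋₁=1, p₋₂=0, q₋₁=0, q₋₂=1):
  k=0: a=4, p=4, q=1
  k=1: a=3, p=13, q=3
  k=2: a=1, p=17, q=4

17/4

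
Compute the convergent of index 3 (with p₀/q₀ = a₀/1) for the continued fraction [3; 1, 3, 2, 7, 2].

Using pₖ = aₖpₖ₋₁ + pₖ₋₂, qₖ = aₖqₖ₋₁ + qₖ₋₂ (with p₋₁=1, p₋₂=0, q₋₁=0, q₋₂=1):
  k=0: a=3, p=3, q=1
  k=1: a=1, p=4, q=1
  k=2: a=3, p=15, q=4
  k=3: a=2, p=34, q=9

34/9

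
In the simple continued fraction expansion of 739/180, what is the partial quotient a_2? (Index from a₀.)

739 = 4·180 + 19   →  a_0 = 4
180 = 9·19 + 9   →  a_1 = 9
19 = 2·9 + 1   →  a_2 = 2

2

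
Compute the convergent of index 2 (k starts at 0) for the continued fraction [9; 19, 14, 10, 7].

2417/267

Using pₖ = aₖpₖ₋₁ + pₖ₋₂, qₖ = aₖqₖ₋₁ + qₖ₋₂ (with p₋₁=1, p₋₂=0, q₋₁=0, q₋₂=1):
  k=0: a=9, p=9, q=1
  k=1: a=19, p=172, q=19
  k=2: a=14, p=2417, q=267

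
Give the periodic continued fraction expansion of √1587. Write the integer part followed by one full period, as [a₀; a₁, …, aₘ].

a₀ = ⌊√1587⌋ = 39.
With m₀=0, d₀=1 and mₖ₊₁ = dₖaₖ − mₖ, dₖ₊₁ = (n − mₖ₊₁²)/dₖ, aₖ₊₁ = ⌊(a₀+mₖ₊₁)/dₖ₊₁⌋:
  k=1: m=39, d=66, a=1
  k=2: m=27, d=13, a=5
  k=3: m=38, d=11, a=7
  k=4: m=39, d=6, a=13
  k=5: m=39, d=11, a=7
  k=6: m=38, d=13, a=5
  k=7: m=27, d=66, a=1
  k=8: m=39, d=1, a=78
d=1 and a=2a₀=78 at k=8, so the next step gives (m, d) = (39, 66) again — its k=1 value — and the period has length 8.

[39; 1, 5, 7, 13, 7, 5, 1, 78]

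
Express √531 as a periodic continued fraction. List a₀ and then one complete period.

a₀ = ⌊√531⌋ = 23.
With m₀=0, d₀=1 and mₖ₊₁ = dₖaₖ − mₖ, dₖ₊₁ = (n − mₖ₊₁²)/dₖ, aₖ₊₁ = ⌊(a₀+mₖ₊₁)/dₖ₊₁⌋:
  k=1: m=23, d=2, a=23
  k=2: m=23, d=1, a=46
d=1 and a=2a₀=46 at k=2, so the next step gives (m, d) = (23, 2) again — its k=1 value — and the period has length 2.

[23; 23, 46]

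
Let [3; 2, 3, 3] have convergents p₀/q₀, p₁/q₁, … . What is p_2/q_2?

Using pₖ = aₖpₖ₋₁ + pₖ₋₂, qₖ = aₖqₖ₋₁ + qₖ₋₂ (with p₋₁=1, p₋₂=0, q₋₁=0, q₋₂=1):
  k=0: a=3, p=3, q=1
  k=1: a=2, p=7, q=2
  k=2: a=3, p=24, q=7

24/7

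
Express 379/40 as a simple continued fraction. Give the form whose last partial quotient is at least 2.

[9; 2, 9, 2]

379 = 9*40 + 19
40 = 2*19 + 2
19 = 9*2 + 1
2 = 2*1 + 0  (stop)
So 379/40 = [9; 2, 9, 2].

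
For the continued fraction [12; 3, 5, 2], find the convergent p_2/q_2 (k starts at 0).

197/16

Using pₖ = aₖpₖ₋₁ + pₖ₋₂, qₖ = aₖqₖ₋₁ + qₖ₋₂ (with p₋₁=1, p₋₂=0, q₋₁=0, q₋₂=1):
  k=0: a=12, p=12, q=1
  k=1: a=3, p=37, q=3
  k=2: a=5, p=197, q=16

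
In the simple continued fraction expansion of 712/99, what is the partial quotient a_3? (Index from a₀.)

1

712 = 7·99 + 19   →  a_0 = 7
99 = 5·19 + 4   →  a_1 = 5
19 = 4·4 + 3   →  a_2 = 4
4 = 1·3 + 1   →  a_3 = 1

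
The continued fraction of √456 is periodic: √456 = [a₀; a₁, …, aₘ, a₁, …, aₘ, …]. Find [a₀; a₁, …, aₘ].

[21; 2, 1, 4, 1, 2, 42]

a₀ = ⌊√456⌋ = 21.
With m₀=0, d₀=1 and mₖ₊₁ = dₖaₖ − mₖ, dₖ₊₁ = (n − mₖ₊₁²)/dₖ, aₖ₊₁ = ⌊(a₀+mₖ₊₁)/dₖ₊₁⌋:
  k=1: m=21, d=15, a=2
  k=2: m=9, d=25, a=1
  k=3: m=16, d=8, a=4
  k=4: m=16, d=25, a=1
  k=5: m=9, d=15, a=2
  k=6: m=21, d=1, a=42
d=1 and a=2a₀=42 at k=6, so the next step gives (m, d) = (21, 15) again — its k=1 value — and the period has length 6.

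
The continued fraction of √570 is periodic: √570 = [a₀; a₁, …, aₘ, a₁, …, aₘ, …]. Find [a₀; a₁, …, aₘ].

a₀ = ⌊√570⌋ = 23.
With m₀=0, d₀=1 and mₖ₊₁ = dₖaₖ − mₖ, dₖ₊₁ = (n − mₖ₊₁²)/dₖ, aₖ₊₁ = ⌊(a₀+mₖ₊₁)/dₖ₊₁⌋:
  k=1: m=23, d=41, a=1
  k=2: m=18, d=6, a=6
  k=3: m=18, d=41, a=1
  k=4: m=23, d=1, a=46
d=1 and a=2a₀=46 at k=4, so the next step gives (m, d) = (23, 41) again — its k=1 value — and the period has length 4.

[23; 1, 6, 1, 46]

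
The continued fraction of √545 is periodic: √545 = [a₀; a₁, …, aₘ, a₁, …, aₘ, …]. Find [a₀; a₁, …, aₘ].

[23; 2, 1, 8, 1, 2, 46]

a₀ = ⌊√545⌋ = 23.
With m₀=0, d₀=1 and mₖ₊₁ = dₖaₖ − mₖ, dₖ₊₁ = (n − mₖ₊₁²)/dₖ, aₖ₊₁ = ⌊(a₀+mₖ₊₁)/dₖ₊₁⌋:
  k=1: m=23, d=16, a=2
  k=2: m=9, d=29, a=1
  k=3: m=20, d=5, a=8
  k=4: m=20, d=29, a=1
  k=5: m=9, d=16, a=2
  k=6: m=23, d=1, a=46
d=1 and a=2a₀=46 at k=6, so the next step gives (m, d) = (23, 16) again — its k=1 value — and the period has length 6.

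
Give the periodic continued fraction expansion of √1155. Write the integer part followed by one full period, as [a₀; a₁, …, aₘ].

a₀ = ⌊√1155⌋ = 33.
With m₀=0, d₀=1 and mₖ₊₁ = dₖaₖ − mₖ, dₖ₊₁ = (n − mₖ₊₁²)/dₖ, aₖ₊₁ = ⌊(a₀+mₖ₊₁)/dₖ₊₁⌋:
  k=1: m=33, d=66, a=1
  k=2: m=33, d=1, a=66
d=1 and a=2a₀=66 at k=2, so the next step gives (m, d) = (33, 66) again — its k=1 value — and the period has length 2.

[33; 1, 66]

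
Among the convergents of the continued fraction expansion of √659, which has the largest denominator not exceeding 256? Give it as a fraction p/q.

5930/231

√659 = [25; 1, 2, 25, 2, 1, 50, …] (period length 6).
Convergents:
  p_0/q_0 = 25/1
  p_1/q_1 = 26/1
  p_2/q_2 = 77/3
  p_3/q_3 = 1951/76
  p_4/q_4 = 3979/155
  p_5/q_5 = 5930/231
  p_6/q_6 = 300479/11705
q_5 = 231 ≤ 256 < 11705 = q_6, so the answer is 5930/231.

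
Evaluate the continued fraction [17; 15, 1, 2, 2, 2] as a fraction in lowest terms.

Fold from the inside: start with 2/1.
  2 + 1/2 = 5/2
  2 + 2/5 = 12/5
  1 + 5/12 = 17/12
  15 + 12/17 = 267/17
  17 + 17/267 = 4556/267

4556/267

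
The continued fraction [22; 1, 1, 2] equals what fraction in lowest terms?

113/5

Fold from the inside: start with 2/1.
  1 + 1/2 = 3/2
  1 + 2/3 = 5/3
  22 + 3/5 = 113/5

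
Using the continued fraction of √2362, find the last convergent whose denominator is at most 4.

146/3

√2362 = [48; 1, 1, 1, 1, 96, …] (period length 5).
Convergents:
  p_0/q_0 = 48/1
  p_1/q_1 = 49/1
  p_2/q_2 = 97/2
  p_3/q_3 = 146/3
  p_4/q_4 = 243/5
q_3 = 3 ≤ 4 < 5 = q_4, so the answer is 146/3.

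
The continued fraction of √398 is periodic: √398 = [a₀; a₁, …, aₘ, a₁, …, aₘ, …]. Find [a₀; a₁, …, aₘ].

[19; 1, 18, 1, 38]

a₀ = ⌊√398⌋ = 19.
With m₀=0, d₀=1 and mₖ₊₁ = dₖaₖ − mₖ, dₖ₊₁ = (n − mₖ₊₁²)/dₖ, aₖ₊₁ = ⌊(a₀+mₖ₊₁)/dₖ₊₁⌋:
  k=1: m=19, d=37, a=1
  k=2: m=18, d=2, a=18
  k=3: m=18, d=37, a=1
  k=4: m=19, d=1, a=38
d=1 and a=2a₀=38 at k=4, so the next step gives (m, d) = (19, 37) again — its k=1 value — and the period has length 4.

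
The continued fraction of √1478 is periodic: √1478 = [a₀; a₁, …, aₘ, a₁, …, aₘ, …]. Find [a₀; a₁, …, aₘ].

[38; 2, 4, 38, 4, 2, 76]

a₀ = ⌊√1478⌋ = 38.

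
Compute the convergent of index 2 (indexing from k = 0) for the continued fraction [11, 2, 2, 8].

57/5

Using pₖ = aₖpₖ₋₁ + pₖ₋₂, qₖ = aₖqₖ₋₁ + qₖ₋₂ (with p₋₁=1, p₋₂=0, q₋₁=0, q₋₂=1):
  k=0: a=11, p=11, q=1
  k=1: a=2, p=23, q=2
  k=2: a=2, p=57, q=5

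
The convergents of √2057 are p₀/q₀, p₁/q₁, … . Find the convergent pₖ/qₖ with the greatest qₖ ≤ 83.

√2057 = [45; 2, 1, 4, 1, 2, 90, …] (period length 6).
Convergents:
  p_0/q_0 = 45/1
  p_1/q_1 = 91/2
  p_2/q_2 = 136/3
  p_3/q_3 = 635/14
  p_4/q_4 = 771/17
  p_5/q_5 = 2177/48
  p_6/q_6 = 196701/4337
q_5 = 48 ≤ 83 < 4337 = q_6, so the answer is 2177/48.

2177/48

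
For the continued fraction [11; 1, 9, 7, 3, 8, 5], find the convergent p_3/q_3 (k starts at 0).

Using pₖ = aₖpₖ₋₁ + pₖ₋₂, qₖ = aₖqₖ₋₁ + qₖ₋₂ (with p₋₁=1, p₋₂=0, q₋₁=0, q₋₂=1):
  k=0: a=11, p=11, q=1
  k=1: a=1, p=12, q=1
  k=2: a=9, p=119, q=10
  k=3: a=7, p=845, q=71

845/71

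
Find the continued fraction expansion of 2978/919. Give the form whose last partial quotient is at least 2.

2978 = 3·919 + 221
919 = 4·221 + 35
221 = 6·35 + 11
35 = 3·11 + 2
11 = 5·2 + 1
2 = 2·1 + 0  (stop)
So 2978/919 = [3; 4, 6, 3, 5, 2].

[3; 4, 6, 3, 5, 2]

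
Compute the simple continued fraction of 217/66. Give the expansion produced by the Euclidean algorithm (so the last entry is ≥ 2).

217 = 3×66 + 19
66 = 3×19 + 9
19 = 2×9 + 1
9 = 9×1 + 0  (stop)
So 217/66 = [3; 3, 2, 9].

[3; 3, 2, 9]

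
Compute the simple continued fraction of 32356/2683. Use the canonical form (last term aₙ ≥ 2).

32356 = 12×2683 + 160
2683 = 16×160 + 123
160 = 1×123 + 37
123 = 3×37 + 12
37 = 3×12 + 1
12 = 12×1 + 0  (stop)
So 32356/2683 = [12; 16, 1, 3, 3, 12].

[12; 16, 1, 3, 3, 12]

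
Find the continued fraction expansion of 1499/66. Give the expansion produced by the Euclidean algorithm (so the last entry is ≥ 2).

[22; 1, 2, 2, 9]

1499 = 22·66 + 47
66 = 1·47 + 19
47 = 2·19 + 9
19 = 2·9 + 1
9 = 9·1 + 0  (stop)
So 1499/66 = [22; 1, 2, 2, 9].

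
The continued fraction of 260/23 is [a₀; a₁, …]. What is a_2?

3

260 = 11·23 + 7   →  a_0 = 11
23 = 3·7 + 2   →  a_1 = 3
7 = 3·2 + 1   →  a_2 = 3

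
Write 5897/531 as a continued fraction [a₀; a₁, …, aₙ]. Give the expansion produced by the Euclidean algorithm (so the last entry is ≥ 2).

5897 = 11·531 + 56
531 = 9·56 + 27
56 = 2·27 + 2
27 = 13·2 + 1
2 = 2·1 + 0  (stop)
So 5897/531 = [11; 9, 2, 13, 2].

[11; 9, 2, 13, 2]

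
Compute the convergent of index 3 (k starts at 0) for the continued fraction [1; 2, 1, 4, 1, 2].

19/14

Using pₖ = aₖpₖ₋₁ + pₖ₋₂, qₖ = aₖqₖ₋₁ + qₖ₋₂ (with p₋₁=1, p₋₂=0, q₋₁=0, q₋₂=1):
  k=0: a=1, p=1, q=1
  k=1: a=2, p=3, q=2
  k=2: a=1, p=4, q=3
  k=3: a=4, p=19, q=14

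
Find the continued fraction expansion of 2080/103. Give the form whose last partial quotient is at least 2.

[20; 5, 6, 1, 2]

2080 = 20*103 + 20
103 = 5*20 + 3
20 = 6*3 + 2
3 = 1*2 + 1
2 = 2*1 + 0  (stop)
So 2080/103 = [20; 5, 6, 1, 2].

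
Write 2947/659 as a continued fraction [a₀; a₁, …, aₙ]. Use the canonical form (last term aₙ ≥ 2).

2947 = 4*659 + 311
659 = 2*311 + 37
311 = 8*37 + 15
37 = 2*15 + 7
15 = 2*7 + 1
7 = 7*1 + 0  (stop)
So 2947/659 = [4; 2, 8, 2, 2, 7].

[4; 2, 8, 2, 2, 7]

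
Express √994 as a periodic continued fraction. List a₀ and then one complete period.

a₀ = ⌊√994⌋ = 31.

[31; 1, 1, 8, 1, 1, 62]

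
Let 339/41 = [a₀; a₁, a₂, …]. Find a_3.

2

339 = 8·41 + 11   →  a_0 = 8
41 = 3·11 + 8   →  a_1 = 3
11 = 1·8 + 3   →  a_2 = 1
8 = 2·3 + 2   →  a_3 = 2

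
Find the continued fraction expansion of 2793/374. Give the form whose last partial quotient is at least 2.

2793 = 7·374 + 175
374 = 2·175 + 24
175 = 7·24 + 7
24 = 3·7 + 3
7 = 2·3 + 1
3 = 3·1 + 0  (stop)
So 2793/374 = [7; 2, 7, 3, 2, 3].

[7; 2, 7, 3, 2, 3]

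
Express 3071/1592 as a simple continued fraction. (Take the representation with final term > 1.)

3071 = 1×1592 + 1479
1592 = 1×1479 + 113
1479 = 13×113 + 10
113 = 11×10 + 3
10 = 3×3 + 1
3 = 3×1 + 0  (stop)
So 3071/1592 = [1; 1, 13, 11, 3, 3].

[1; 1, 13, 11, 3, 3]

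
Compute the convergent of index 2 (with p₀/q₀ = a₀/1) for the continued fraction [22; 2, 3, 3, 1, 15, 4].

Using pₖ = aₖpₖ₋₁ + pₖ₋₂, qₖ = aₖqₖ₋₁ + qₖ₋₂ (with p₋₁=1, p₋₂=0, q₋₁=0, q₋₂=1):
  k=0: a=22, p=22, q=1
  k=1: a=2, p=45, q=2
  k=2: a=3, p=157, q=7

157/7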